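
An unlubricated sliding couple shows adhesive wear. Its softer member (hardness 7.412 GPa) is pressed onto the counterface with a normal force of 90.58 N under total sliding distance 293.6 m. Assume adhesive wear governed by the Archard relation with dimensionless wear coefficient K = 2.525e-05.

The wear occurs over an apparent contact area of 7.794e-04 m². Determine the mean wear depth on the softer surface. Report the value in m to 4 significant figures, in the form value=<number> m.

Every step carries exact precision, and intermediate values are shown rounded. Rounded once at the end, at four significant digits.
Hardness H = 7.412 GPa = 7.412e+09 Pa.
In SI base units, W = 90.58 N, H = 7.412e+09 Pa, K = 2.525e-05.
Wear volume V = K·W·L/H = 2.525e-05 · 90.58 · 293.6 / 7.412e+09 = 9.060e-11 m³.
Mean wear depth h = V/A = 9.060e-11 / 7.794e-04 = 1.162e-07 m.

value=1.162e-07 m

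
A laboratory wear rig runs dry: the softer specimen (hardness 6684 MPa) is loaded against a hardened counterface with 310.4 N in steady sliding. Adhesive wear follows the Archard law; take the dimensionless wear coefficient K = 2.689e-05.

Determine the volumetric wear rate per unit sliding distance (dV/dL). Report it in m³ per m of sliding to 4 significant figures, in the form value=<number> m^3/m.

The computation runs at exact precision; shown intermediates are rounded. Rounded just once: 4 significant figures.
Convert: Hardness H = 6684 MPa = 6.684e+09 Pa.
SI base units throughout: W = 310.4 N, H = 6.684e+09 Pa, K = 2.689e-05.
Wear rate dV/dL = K·W/H, so: 2.689e-05 · 310.4 / 6.684e+09 = 1.249e-12 m³/m.

value=1.249e-12 m^3/m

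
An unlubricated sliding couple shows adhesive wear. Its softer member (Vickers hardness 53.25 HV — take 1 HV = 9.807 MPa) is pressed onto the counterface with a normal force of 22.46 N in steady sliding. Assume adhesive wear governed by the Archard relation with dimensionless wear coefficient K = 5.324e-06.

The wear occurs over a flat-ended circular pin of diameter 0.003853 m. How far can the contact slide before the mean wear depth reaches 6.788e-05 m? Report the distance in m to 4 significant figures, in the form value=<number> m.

value=3457 m

Intermediates are shown rounded — every step maintains full float precision — a lone final rounding: 4 significant figures.
Convert: Hardness H = 53.25 HV × 9.807 MPa/HV = 522.2 MPa = 5.222e+08 Pa.
Convert: Contact area A = π·d²/4 = π·(0.003853 m)²/4 = 1.166e-05 m².
Restated in SI base units: W = 22.46 N, H = 5.222e+08 Pa, K = 5.324e-06.
At the depth limit, V_lim = h_lim·A = 6.788e-05 · 1.166e-05 = 7.915e-10 m³.
Thus life L = V_lim·H/(K·W) = 7.915e-10 · 5.222e+08 / (5.324e-06 · 22.46) = 3457 m.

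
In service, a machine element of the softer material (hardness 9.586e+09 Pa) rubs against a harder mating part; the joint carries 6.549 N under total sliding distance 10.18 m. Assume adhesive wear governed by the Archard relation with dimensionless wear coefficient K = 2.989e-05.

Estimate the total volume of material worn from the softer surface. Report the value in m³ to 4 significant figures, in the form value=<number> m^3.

Intermediate values are shown rounded, and each operation carries full float precision. Rounded just once: four significant digits.
As SI base values: W = 6.549 N, H = 9.586e+09 Pa, K = 2.989e-05.
Volume removed: V = K·W·L/H = 2.989e-05 · 6.549 · 10.18 / 9.586e+09 = 2.079e-13 m³.

value=2.079e-13 m^3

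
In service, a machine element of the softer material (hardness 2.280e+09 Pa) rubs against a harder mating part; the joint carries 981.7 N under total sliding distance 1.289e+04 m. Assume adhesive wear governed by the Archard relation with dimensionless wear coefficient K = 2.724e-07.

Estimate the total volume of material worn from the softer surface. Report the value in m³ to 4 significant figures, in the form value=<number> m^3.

value=1.512e-09 m^3

Intermediates are displayed rounded, and the algebra carries full float precision. Rounded just once, at four significant digits.
Collected in SI base units: W = 981.7 N, H = 2.280e+09 Pa, K = 2.724e-07.
Volume removed: V = K·W·L/H = 2.724e-07 · 981.7 · 1.289e+04 / 2.280e+09 = 1.512e-09 m³.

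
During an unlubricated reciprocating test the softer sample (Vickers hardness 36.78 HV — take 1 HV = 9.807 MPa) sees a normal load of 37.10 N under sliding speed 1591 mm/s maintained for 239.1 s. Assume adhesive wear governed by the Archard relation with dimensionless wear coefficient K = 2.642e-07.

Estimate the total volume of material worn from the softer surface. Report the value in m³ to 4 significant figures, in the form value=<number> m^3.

value=1.034e-11 m^3

All arithmetic runs at exact precision. The intermediates are displayed rounded — a lone final rounding to four significant figures.
Convert: Sliding speed v = 1591 mm/s = 1.591 m/s. The distance L = v·t = 1.591 m/s × 239.1 s = 380.4 m.
Convert: Hardness H = 36.78 HV × 9.807 MPa/HV = 360.7 MPa = 3.607e+08 Pa.
Expressed in SI base units: W = 37.10 N, H = 3.607e+08 Pa, K = 2.642e-07.
The Archard volume V = K·W·L/H = 2.642e-07 · 37.10 · 380.4 / 3.607e+08 = 1.034e-11 m³.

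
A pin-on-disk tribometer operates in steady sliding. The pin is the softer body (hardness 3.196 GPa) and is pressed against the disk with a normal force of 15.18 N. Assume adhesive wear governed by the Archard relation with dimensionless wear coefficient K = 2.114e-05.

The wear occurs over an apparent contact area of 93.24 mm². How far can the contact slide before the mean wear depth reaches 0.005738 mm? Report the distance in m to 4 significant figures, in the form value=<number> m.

value=5328 m

Intermediates are displayed rounded — each operation holds full float precision — rounded once at the end to 4 significant figures.
Hardness H = 3.196 GPa = 3.196e+09 Pa.
Contact area A = 93.24 mm² = 9.324e-05 m².
Depth limit h_lim = 0.005738 mm = 5.738e-06 m.
In SI base units: W = 15.18 N, H = 3.196e+09 Pa, K = 2.114e-05.
At the depth limit, V_lim = h_lim·A = 5.738e-06 · 9.324e-05 = 5.350e-10 m³.
Sliding life L = V_lim·H/(K·W) = 5.350e-10 · 3.196e+09 / (2.114e-05 · 15.18) = 5328 m.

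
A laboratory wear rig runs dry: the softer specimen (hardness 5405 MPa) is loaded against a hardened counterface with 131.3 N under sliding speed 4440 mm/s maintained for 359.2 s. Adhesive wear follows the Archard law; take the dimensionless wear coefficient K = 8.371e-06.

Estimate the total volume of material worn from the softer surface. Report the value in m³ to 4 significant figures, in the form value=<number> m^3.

All arithmetic holds full float precision, and intermediate values are displayed rounded, and a lone final rounding: four significant digits.
Convert: Sliding speed v = 4440 mm/s = 4.440 m/s. The distance L = v·t = 4.440 m/s × 359.2 s = 1595 m.
Convert: Hardness H = 5405 MPa = 5.405e+09 Pa.
As SI base values: W = 131.3 N, H = 5.405e+09 Pa, K = 8.371e-06.
Wear volume V = K·W·L/H = 8.371e-06 · 131.3 · 1595 / 5.405e+09 = 3.243e-10 m³.

value=3.243e-10 m^3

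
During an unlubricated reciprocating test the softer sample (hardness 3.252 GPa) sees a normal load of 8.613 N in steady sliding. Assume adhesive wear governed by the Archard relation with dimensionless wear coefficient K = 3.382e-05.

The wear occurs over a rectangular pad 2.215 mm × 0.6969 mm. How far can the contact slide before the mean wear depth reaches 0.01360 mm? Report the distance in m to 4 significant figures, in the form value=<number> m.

Intermediates are printed rounded — the computation holds full precision; a lone final rounding: 4 significant digits.
Convert: Hardness H = 3.252 GPa = 3.252e+09 Pa.
Convert: Pad sides 2.215 mm × 0.6969 mm = 2.215e-03 m × 6.969e-04 m. Contact area A = 2.215e-03 m × 6.969e-04 m = 1.544e-06 m².
Convert: Depth limit h_lim = 0.01360 mm = 1.360e-05 m.
Restated in SI base units: W = 8.613 N, H = 3.252e+09 Pa, K = 3.382e-05.
Volume at the limit: V_lim = h_lim·A = 1.360e-05 · 1.544e-06 = 2.099e-11 m³.
Thus life L = V_lim·H/(K·W) = 2.099e-11 · 3.252e+09 / (3.382e-05 · 8.613) = 234.4 m.

value=234.4 m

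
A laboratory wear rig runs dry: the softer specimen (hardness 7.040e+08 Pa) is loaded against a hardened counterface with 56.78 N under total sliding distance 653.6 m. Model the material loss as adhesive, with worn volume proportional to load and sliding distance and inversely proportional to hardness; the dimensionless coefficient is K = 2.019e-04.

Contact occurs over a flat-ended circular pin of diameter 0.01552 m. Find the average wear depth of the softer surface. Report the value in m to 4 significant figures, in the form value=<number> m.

value=5.626e-05 m

The algebra carries full precision, and intermediates are displayed rounded, and rounded once at the end: four significant digits.
Convert: Contact area A = π·d²/4 = π·(0.01552 m)²/4 = 1.892e-04 m².
In SI base units, W = 56.78 N, H = 7.040e+08 Pa, K = 2.019e-04.
Apply Archard: V = K·W·L/H = 2.019e-04 · 56.78 · 653.6 / 7.040e+08 = 1.064e-08 m³.
Mean depth h = V/A = 1.064e-08 / 1.892e-04 = 5.626e-05 m.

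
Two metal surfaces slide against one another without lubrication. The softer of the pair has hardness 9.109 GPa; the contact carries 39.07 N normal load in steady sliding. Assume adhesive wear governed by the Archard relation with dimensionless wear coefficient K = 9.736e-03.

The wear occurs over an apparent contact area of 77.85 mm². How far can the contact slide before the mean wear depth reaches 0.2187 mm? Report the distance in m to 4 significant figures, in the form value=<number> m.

Intermediates are displayed rounded. Every step maintains exact precision — rounded once at the end: four significant figures.
Hardness H = 9.109 GPa = 9.109e+09 Pa.
Contact area A = 77.85 mm² = 7.785e-05 m².
Depth limit h_lim = 0.2187 mm = 2.187e-04 m.
Collected in SI base units: W = 39.07 N, H = 9.109e+09 Pa, K = 9.736e-03.
Limit volume V_lim = h_lim·A = 2.187e-04 · 7.785e-05 = 1.703e-08 m³.
Thus life L = V_lim·H/(K·W) = 1.703e-08 · 9.109e+09 / (9.736e-03 · 39.07) = 407.7 m.

value=407.7 m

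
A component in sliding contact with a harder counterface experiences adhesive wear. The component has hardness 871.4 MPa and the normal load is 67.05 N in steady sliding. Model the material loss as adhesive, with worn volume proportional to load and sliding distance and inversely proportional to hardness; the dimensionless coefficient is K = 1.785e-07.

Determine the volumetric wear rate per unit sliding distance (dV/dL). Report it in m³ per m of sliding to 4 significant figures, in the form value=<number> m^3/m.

value=1.373e-14 m^3/m

All working math carries full precision, and quoted intermediates are rounded — one final rounding: four significant figures.
Hardness H = 871.4 MPa = 8.714e+08 Pa.
Restated in SI base units: W = 67.05 N, H = 8.714e+08 Pa, K = 1.785e-07.
The wear rate dV/dL = K·W/H: 1.785e-07 · 67.05 / 8.714e+08 = 1.373e-14 m³/m.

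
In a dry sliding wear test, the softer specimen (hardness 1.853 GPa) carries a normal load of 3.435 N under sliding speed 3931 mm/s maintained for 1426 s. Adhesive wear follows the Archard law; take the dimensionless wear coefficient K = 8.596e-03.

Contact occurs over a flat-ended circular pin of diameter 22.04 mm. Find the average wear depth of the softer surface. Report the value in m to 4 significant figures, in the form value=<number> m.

Intermediates are printed rounded. The computation keeps full float precision. Rounded once at the end, at 4 significant figures.
Sliding speed v = 3931 mm/s = 3.931 m/s. Sliding distance L = v·t = 3.931 m/s × 1426 s = 5606 m.
Hardness H = 1.853 GPa = 1.853e+09 Pa.
Pin diameter d = 22.04 mm = 0.02204 m. Contact area A = π·d²/4 = π·(0.02204 m)²/4 = 3.815e-04 m².
In SI base units: W = 3.435 N, H = 1.853e+09 Pa, K = 8.596e-03.
Apply Archard: V = K·W·L/H = 8.596e-03 · 3.435 · 5606 / 1.853e+09 = 8.932e-08 m³.
Mean depth h = V/A = 8.932e-08 / 3.815e-04 = 2.341e-04 m.

value=2.341e-04 m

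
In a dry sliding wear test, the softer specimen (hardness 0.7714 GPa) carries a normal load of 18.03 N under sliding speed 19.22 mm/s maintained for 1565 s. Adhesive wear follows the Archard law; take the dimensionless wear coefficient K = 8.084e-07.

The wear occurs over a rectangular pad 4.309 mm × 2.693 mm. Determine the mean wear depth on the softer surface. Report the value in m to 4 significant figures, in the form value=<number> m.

value=4.898e-08 m

The algebra carries exact precision — intermediates are displayed rounded. Rounded just once, at four significant figures.
Convert: Sliding speed v = 19.22 mm/s = 0.01922 m/s. Total distance L = v·t = 0.01922 m/s × 1565 s = 30.08 m.
Convert: Hardness H = 0.7714 GPa = 7.714e+08 Pa.
Convert: Pad sides 4.309 mm × 2.693 mm = 0.004309 m × 0.002693 m. Contact area A = 0.004309 m × 0.002693 m = 1.160e-05 m².
Collected in SI base units: W = 18.03 N, H = 7.714e+08 Pa, K = 8.084e-07.
Wear volume V = K·W·L/H = 8.084e-07 · 18.03 · 30.08 / 7.714e+08 = 5.683e-13 m³.
Mean wear depth h = V/A = 5.683e-13 / 1.160e-05 = 4.898e-08 m.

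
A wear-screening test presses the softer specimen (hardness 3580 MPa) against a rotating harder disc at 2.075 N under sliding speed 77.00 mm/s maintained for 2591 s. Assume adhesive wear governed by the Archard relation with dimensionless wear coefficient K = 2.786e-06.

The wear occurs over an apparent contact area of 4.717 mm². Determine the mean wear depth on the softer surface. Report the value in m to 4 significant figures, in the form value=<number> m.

The computation keeps exact precision — intermediates are shown rounded. Rounded just once to four significant figures.
Sliding speed v = 77.00 mm/s = 0.07700 m/s. Sliding distance L = v·t = 0.07700 m/s × 2591 s = 199.5 m.
Hardness H = 3580 MPa = 3.580e+09 Pa.
Contact area A = 4.717 mm² = 4.717e-06 m².
SI base units throughout: W = 2.075 N, H = 3.580e+09 Pa, K = 2.786e-06.
Worn volume V = K·W·L/H = 2.786e-06 · 2.075 · 199.5 / 3.580e+09 = 3.222e-13 m³.
Mean wear depth h = V/A = 3.222e-13 / 4.717e-06 = 6.830e-08 m.

value=6.830e-08 m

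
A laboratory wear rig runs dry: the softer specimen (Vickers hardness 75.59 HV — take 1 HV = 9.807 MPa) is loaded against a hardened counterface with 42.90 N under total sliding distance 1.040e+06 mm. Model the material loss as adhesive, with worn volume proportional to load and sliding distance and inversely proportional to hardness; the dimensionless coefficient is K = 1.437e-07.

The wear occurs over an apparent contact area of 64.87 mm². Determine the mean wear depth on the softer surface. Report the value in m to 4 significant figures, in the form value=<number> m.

value=1.333e-07 m

The algebra carries full precision — the intermediates appear rounded. Rounded just once: four significant figures.
Sliding distance L = 1.040e+06 mm = 1040 m.
Hardness H = 75.59 HV × 9.807 MPa/HV = 741.3 MPa = 7.413e+08 Pa.
Contact area A = 64.87 mm² = 6.487e-05 m².
SI base units throughout: W = 42.90 N, H = 7.413e+08 Pa, K = 1.437e-07.
Archard relation: V = K·W·L/H = 1.437e-07 · 42.90 · 1040 / 7.413e+08 = 8.649e-12 m³.
Wear depth h = V/A = 8.649e-12 / 6.487e-05 = 1.333e-07 m.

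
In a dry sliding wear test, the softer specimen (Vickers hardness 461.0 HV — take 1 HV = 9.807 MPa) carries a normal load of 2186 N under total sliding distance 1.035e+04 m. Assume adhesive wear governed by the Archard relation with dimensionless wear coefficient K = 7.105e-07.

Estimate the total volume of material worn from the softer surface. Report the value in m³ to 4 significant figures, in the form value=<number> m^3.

value=3.556e-09 m^3

Printed values are rounded; the algebra runs at full precision — rounded once at the end, at 4 significant digits.
Hardness H = 461.0 HV × 9.807 MPa/HV = 4521 MPa = 4.521e+09 Pa.
In SI base units, W = 2186 N, H = 4.521e+09 Pa, K = 7.105e-07.
By Archard's law, V = K·W·L/H = 7.105e-07 · 2186 · 1.035e+04 / 4.521e+09 = 3.556e-09 m³.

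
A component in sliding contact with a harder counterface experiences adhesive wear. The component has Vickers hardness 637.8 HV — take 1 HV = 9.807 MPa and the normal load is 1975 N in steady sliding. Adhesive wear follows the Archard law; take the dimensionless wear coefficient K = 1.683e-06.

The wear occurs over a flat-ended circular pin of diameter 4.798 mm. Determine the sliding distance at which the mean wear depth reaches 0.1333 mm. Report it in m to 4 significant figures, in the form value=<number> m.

value=4535 m

Intermediates are displayed rounded, and each operation carries full precision, and one final rounding: 4 significant figures.
Hardness H = 637.8 HV × 9.807 MPa/HV = 6255 MPa = 6.255e+09 Pa.
Pin diameter d = 4.798 mm = 0.004798 m. Contact area A = π·d²/4 = π·(0.004798 m)²/4 = 1.808e-05 m².
Depth limit h_lim = 0.1333 mm = 1.333e-04 m.
Restated in SI base units: W = 1975 N, H = 6.255e+09 Pa, K = 1.683e-06.
Volume at the limit: V_lim = h_lim·A = 1.333e-04 · 1.808e-05 = 2.410e-09 m³.
Inverting, life L = V_lim·H/(K·W) = 2.410e-09 · 6.255e+09 / (1.683e-06 · 1975) = 4535 m.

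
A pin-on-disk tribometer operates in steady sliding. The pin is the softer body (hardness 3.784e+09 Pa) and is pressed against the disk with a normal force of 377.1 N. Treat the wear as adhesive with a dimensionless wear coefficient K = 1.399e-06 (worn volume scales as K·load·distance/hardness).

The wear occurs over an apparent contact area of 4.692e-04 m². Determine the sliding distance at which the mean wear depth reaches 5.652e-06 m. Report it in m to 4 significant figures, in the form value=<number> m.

All working math runs at full precision, and quoted intermediates are rounded. Rounded once at the end to four significant digits.
In SI base units, W = 377.1 N, H = 3.784e+09 Pa, K = 1.399e-06.
Permissible volume V_lim = h_lim·A = 5.652e-06 · 4.692e-04 = 2.652e-09 m³.
Inverting, life L = V_lim·H/(K·W) = 2.652e-09 · 3.784e+09 / (1.399e-06 · 377.1) = 1.902e+04 m.

value=1.902e+04 m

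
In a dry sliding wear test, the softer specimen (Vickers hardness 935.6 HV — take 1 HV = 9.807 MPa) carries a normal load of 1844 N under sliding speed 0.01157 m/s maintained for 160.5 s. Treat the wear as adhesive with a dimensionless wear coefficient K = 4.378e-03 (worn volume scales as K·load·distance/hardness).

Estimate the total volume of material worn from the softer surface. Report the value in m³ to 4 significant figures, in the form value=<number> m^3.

value=1.634e-09 m^3

Every step carries full float precision. The intermediates are shown rounded, and one final rounding, at 4 significant digits.
Convert: Total distance L = v·t = 0.01157 m/s × 160.5 s = 1.857 m.
Convert: Hardness H = 935.6 HV × 9.807 MPa/HV = 9175 MPa = 9.175e+09 Pa.
Expressed in SI base units: W = 1844 N, H = 9.175e+09 Pa, K = 4.378e-03.
Worn volume V = K·W·L/H = 4.378e-03 · 1844 · 1.857 / 9.175e+09 = 1.634e-09 m³.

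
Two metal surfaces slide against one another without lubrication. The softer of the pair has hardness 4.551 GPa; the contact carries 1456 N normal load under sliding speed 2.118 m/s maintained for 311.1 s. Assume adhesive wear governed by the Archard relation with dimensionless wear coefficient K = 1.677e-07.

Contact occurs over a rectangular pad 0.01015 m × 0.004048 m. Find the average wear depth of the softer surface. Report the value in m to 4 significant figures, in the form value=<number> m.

All arithmetic runs at full precision, and the intermediates appear rounded — rounded just once: 4 significant digits.
Path length L = v·t = 2.118 m/s × 311.1 s = 658.9 m.
Hardness H = 4.551 GPa = 4.551e+09 Pa.
Contact area A = 0.01015 m × 0.004048 m = 4.109e-05 m².
SI base units throughout: W = 1456 N, H = 4.551e+09 Pa, K = 1.677e-07.
Wear volume V = K·W·L/H = 1.677e-07 · 1456 · 658.9 / 4.551e+09 = 3.535e-11 m³.
Mean wear depth h = V/A = 3.535e-11 / 4.109e-05 = 8.604e-07 m.

value=8.604e-07 m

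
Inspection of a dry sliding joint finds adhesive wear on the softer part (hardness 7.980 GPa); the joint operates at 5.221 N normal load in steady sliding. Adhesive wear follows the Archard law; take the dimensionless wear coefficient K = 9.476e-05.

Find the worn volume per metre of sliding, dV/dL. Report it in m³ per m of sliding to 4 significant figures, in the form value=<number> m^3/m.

value=6.200e-14 m^3/m

The computation holds full precision. Intermediates are shown rounded; rounded just once: four significant figures.
Convert: Hardness H = 7.980 GPa = 7.980e+09 Pa.
In SI base units: W = 5.221 N, H = 7.980e+09 Pa, K = 9.476e-05.
Volumetric rate dV/dL = K·W/H, so: 9.476e-05 · 5.221 / 7.980e+09 = 6.200e-14 m³/m.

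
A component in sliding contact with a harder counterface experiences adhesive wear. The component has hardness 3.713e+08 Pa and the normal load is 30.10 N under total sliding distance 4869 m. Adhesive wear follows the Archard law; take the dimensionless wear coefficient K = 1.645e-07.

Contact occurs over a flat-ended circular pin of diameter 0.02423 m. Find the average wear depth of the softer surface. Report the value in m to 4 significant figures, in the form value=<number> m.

All working math runs at exact precision; the intermediates are displayed rounded; one last rounding: four significant figures.
Convert: Contact area A = π·d²/4 = π·(0.02423 m)²/4 = 4.611e-04 m².
In SI base units, W = 30.10 N, H = 3.713e+08 Pa, K = 1.645e-07.
Archard volume V = K·W·L/H = 1.645e-07 · 30.10 · 4869 / 3.713e+08 = 6.493e-11 m³.
Depth h = V/A = 6.493e-11 / 4.611e-04 = 1.408e-07 m.

value=1.408e-07 m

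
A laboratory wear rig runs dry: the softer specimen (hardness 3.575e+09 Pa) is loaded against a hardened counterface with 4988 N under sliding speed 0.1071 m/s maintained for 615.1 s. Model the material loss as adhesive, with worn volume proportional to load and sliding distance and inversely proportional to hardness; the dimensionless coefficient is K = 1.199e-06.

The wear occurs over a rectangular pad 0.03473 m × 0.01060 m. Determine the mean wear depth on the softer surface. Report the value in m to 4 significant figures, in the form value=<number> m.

value=2.994e-07 m

The intermediates appear rounded, and each operation maintains full precision; rounded just once: four significant figures.
Distance covered L = v·t = 0.1071 m/s × 615.1 s = 65.88 m.
Contact area A = 0.03473 m × 0.01060 m = 3.681e-04 m².
In SI base units, W = 4988 N, H = 3.575e+09 Pa, K = 1.199e-06.
Volume removed: V = K·W·L/H = 1.199e-06 · 4988 · 65.88 / 3.575e+09 = 1.102e-10 m³.
Mean wear depth h = V/A = 1.102e-10 / 3.681e-04 = 2.994e-07 m.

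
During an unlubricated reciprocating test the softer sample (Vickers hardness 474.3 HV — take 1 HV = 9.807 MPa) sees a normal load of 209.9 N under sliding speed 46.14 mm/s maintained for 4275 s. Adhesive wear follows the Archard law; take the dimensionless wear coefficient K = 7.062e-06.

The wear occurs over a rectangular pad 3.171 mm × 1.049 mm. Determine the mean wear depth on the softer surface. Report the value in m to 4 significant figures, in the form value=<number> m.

value=1.890e-05 m

Intermediate values are displayed rounded. Every step carries full float precision — one final rounding to 4 significant digits.
Sliding speed v = 46.14 mm/s = 0.04614 m/s. Total distance L = v·t = 0.04614 m/s × 4275 s = 197.2 m.
Hardness H = 474.3 HV × 9.807 MPa/HV = 4651 MPa = 4.651e+09 Pa.
Pad sides 3.171 mm × 1.049 mm = 0.003171 m × 0.001049 m. Contact area A = 0.003171 m × 0.001049 m = 3.326e-06 m².
As SI base values: W = 209.9 N, H = 4.651e+09 Pa, K = 7.062e-06.
Apply Archard: V = K·W·L/H = 7.062e-06 · 209.9 · 197.2 / 4.651e+09 = 6.286e-11 m³.
Wear depth h = V/A = 6.286e-11 / 3.326e-06 = 1.890e-05 m.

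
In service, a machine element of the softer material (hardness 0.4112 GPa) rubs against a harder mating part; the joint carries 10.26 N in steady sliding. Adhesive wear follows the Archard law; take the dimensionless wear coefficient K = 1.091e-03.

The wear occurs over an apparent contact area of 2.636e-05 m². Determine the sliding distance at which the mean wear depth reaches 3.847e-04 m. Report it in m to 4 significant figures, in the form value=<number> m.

value=372.5 m

Quoted intermediates are rounded. Every step keeps full float precision. Rounded just once to 4 significant figures.
Convert: Hardness H = 0.4112 GPa = 4.112e+08 Pa.
Working in SI base units: W = 10.26 N, H = 4.112e+08 Pa, K = 1.091e-03.
Allowed volume V_lim = h_lim·A = 3.847e-04 · 2.636e-05 = 1.014e-08 m³.
Inverting, life L = V_lim·H/(K·W) = 1.014e-08 · 4.112e+08 / (1.091e-03 · 10.26) = 372.5 m.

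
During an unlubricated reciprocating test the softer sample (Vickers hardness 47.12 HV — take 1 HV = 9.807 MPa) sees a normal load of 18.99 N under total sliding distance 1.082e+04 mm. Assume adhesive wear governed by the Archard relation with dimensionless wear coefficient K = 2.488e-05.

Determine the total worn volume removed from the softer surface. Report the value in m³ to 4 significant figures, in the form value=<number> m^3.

The intermediates are displayed rounded; all working math holds full precision. Rounded once at the end, at four significant figures.
Convert: Sliding distance L = 1.082e+04 mm = 10.82 m.
Convert: Hardness H = 47.12 HV × 9.807 MPa/HV = 462.1 MPa = 4.621e+08 Pa.
Working in SI base units: W = 18.99 N, H = 4.621e+08 Pa, K = 2.488e-05.
Volume removed: V = K·W·L/H = 2.488e-05 · 18.99 · 10.82 / 4.621e+08 = 1.106e-11 m³.

value=1.106e-11 m^3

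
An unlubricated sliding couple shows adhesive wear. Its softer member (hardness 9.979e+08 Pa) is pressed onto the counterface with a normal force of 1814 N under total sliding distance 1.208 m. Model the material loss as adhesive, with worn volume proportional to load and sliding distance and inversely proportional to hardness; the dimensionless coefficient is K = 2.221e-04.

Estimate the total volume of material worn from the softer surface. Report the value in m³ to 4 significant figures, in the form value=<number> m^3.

Intermediates are displayed rounded, and each operation runs at full precision, and one final rounding, at four significant figures.
Expressed in SI base units: W = 1814 N, H = 9.979e+08 Pa, K = 2.221e-04.
Apply Archard: V = K·W·L/H = 2.221e-04 · 1814 · 1.208 / 9.979e+08 = 4.877e-10 m³.

value=4.877e-10 m^3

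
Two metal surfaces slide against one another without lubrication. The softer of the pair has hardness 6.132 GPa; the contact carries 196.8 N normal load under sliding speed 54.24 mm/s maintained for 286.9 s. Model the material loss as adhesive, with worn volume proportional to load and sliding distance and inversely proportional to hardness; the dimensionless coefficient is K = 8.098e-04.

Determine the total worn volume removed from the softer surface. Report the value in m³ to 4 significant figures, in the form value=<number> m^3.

The intermediates appear rounded, and all working math maintains exact precision, and one last rounding to 4 significant figures.
Sliding speed v = 54.24 mm/s = 0.05424 m/s. Distance covered L = v·t = 0.05424 m/s × 286.9 s = 15.56 m.
Hardness H = 6.132 GPa = 6.132e+09 Pa.
Collected in SI base units: W = 196.8 N, H = 6.132e+09 Pa, K = 8.098e-04.
Archard relation: V = K·W·L/H = 8.098e-04 · 196.8 · 15.56 / 6.132e+09 = 4.044e-10 m³.

value=4.044e-10 m^3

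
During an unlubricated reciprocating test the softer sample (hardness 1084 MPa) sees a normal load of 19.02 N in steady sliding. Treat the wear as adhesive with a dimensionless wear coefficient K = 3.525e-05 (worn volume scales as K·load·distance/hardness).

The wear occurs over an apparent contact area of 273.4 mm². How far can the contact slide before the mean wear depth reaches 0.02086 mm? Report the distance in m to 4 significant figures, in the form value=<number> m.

The intermediates are printed rounded, and the algebra keeps exact precision, and rounded once at the end to four significant figures.
Convert: Hardness H = 1084 MPa = 1.084e+09 Pa.
Convert: Contact area A = 273.4 mm² = 2.734e-04 m².
Convert: Depth limit h_lim = 0.02086 mm = 2.086e-05 m.
As SI base values: W = 19.02 N, H = 1.084e+09 Pa, K = 3.525e-05.
At the depth limit, V_lim = h_lim·A = 2.086e-05 · 2.734e-04 = 5.703e-09 m³.
Thus life L = V_lim·H/(K·W) = 5.703e-09 · 1.084e+09 / (3.525e-05 · 19.02) = 9221 m.

value=9221 m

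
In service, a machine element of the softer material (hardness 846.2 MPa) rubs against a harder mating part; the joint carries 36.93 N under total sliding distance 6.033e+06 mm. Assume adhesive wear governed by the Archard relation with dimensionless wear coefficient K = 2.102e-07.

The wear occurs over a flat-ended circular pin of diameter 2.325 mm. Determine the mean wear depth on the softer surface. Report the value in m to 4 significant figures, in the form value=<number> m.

value=1.304e-05 m

All working math maintains full precision — printed values are rounded — one final rounding, at 4 significant figures.
Convert: Total distance L = 6.033e+06 mm = 6033 m.
Convert: Hardness H = 846.2 MPa = 8.462e+08 Pa.
Convert: Pin diameter d = 2.325 mm = 0.002325 m. Contact area A = π·d²/4 = π·(0.002325 m)²/4 = 4.246e-06 m².
As SI base values: W = 36.93 N, H = 8.462e+08 Pa, K = 2.102e-07.
Archard volume V = K·W·L/H = 2.102e-07 · 36.93 · 6033 / 8.462e+08 = 5.534e-11 m³.
Wear depth h = V/A = 5.534e-11 / 4.246e-06 = 1.304e-05 m.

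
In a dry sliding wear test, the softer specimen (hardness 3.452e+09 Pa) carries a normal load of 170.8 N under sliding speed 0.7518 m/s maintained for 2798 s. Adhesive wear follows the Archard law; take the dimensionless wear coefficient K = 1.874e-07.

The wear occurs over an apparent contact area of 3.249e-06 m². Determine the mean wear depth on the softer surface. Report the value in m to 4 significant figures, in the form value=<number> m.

The intermediates are shown rounded — the algebra holds full float precision — a single final rounding to 4 significant figures.
Sliding distance L = v·t = 0.7518 m/s × 2798 s = 2104 m.
Working in SI base units: W = 170.8 N, H = 3.452e+09 Pa, K = 1.874e-07.
Archard volume V = K·W·L/H = 1.874e-07 · 170.8 · 2104 / 3.452e+09 = 1.950e-11 m³.
Depth of wear h = V/A = 1.950e-11 / 3.249e-06 = 6.003e-06 m.

value=6.003e-06 m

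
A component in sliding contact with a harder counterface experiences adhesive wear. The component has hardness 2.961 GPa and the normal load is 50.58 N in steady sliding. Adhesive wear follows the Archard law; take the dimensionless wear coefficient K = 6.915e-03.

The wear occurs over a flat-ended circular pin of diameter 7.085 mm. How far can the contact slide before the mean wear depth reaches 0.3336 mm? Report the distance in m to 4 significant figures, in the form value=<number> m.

Intermediate values are printed rounded — the algebra maintains full float precision. Rounded just once: 4 significant figures.
Convert: Hardness H = 2.961 GPa = 2.961e+09 Pa.
Convert: Pin diameter d = 7.085 mm = 0.007085 m. Contact area A = π·d²/4 = π·(0.007085 m)²/4 = 3.942e-05 m².
Convert: Depth limit h_lim = 0.3336 mm = 3.336e-04 m.
In SI base units, W = 50.58 N, H = 2.961e+09 Pa, K = 6.915e-03.
Limit volume V_lim = h_lim·A = 3.336e-04 · 3.942e-05 = 1.315e-08 m³.
So the life L = V_lim·H/(K·W) = 1.315e-08 · 2.961e+09 / (6.915e-03 · 50.58) = 111.3 m.

value=111.3 m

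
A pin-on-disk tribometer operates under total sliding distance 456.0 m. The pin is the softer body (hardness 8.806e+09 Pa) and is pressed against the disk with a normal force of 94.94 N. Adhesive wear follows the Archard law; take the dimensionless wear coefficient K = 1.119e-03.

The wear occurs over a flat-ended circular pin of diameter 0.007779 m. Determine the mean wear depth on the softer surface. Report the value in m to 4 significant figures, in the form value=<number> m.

value=1.158e-04 m

The computation runs at full precision. The intermediates are shown rounded. Rounded just once: four significant figures.
Convert: Contact area A = π·d²/4 = π·(0.007779 m)²/4 = 4.753e-05 m².
In SI base units, W = 94.94 N, H = 8.806e+09 Pa, K = 1.119e-03.
Archard volume V = K·W·L/H = 1.119e-03 · 94.94 · 456.0 / 8.806e+09 = 5.501e-09 m³.
Average depth h = V/A = 5.501e-09 / 4.753e-05 = 1.158e-04 m.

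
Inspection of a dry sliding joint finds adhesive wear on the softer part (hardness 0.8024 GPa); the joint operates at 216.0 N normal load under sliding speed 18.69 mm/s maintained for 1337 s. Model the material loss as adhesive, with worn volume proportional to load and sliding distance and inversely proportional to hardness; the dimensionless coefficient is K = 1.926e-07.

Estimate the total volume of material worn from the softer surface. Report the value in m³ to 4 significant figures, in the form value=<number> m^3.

Each operation keeps full float precision; printed values are rounded. Rounded once at the end to four significant digits.
Convert: Sliding speed v = 18.69 mm/s = 0.01869 m/s. Total distance L = v·t = 0.01869 m/s × 1337 s = 24.99 m.
Convert: Hardness H = 0.8024 GPa = 8.024e+08 Pa.
As SI base values: W = 216.0 N, H = 8.024e+08 Pa, K = 1.926e-07.
Worn volume V = K·W·L/H = 1.926e-07 · 216.0 · 24.99 / 8.024e+08 = 1.296e-12 m³.

value=1.296e-12 m^3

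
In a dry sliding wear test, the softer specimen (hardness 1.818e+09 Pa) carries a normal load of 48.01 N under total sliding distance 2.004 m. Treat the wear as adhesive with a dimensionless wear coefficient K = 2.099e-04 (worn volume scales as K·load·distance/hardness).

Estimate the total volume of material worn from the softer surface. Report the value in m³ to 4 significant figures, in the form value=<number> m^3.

value=1.111e-11 m^3

All arithmetic holds full precision — intermediate values are printed rounded — a single final rounding, at four significant figures.
As SI base values: W = 48.01 N, H = 1.818e+09 Pa, K = 2.099e-04.
Apply Archard: V = K·W·L/H = 2.099e-04 · 48.01 · 2.004 / 1.818e+09 = 1.111e-11 m³.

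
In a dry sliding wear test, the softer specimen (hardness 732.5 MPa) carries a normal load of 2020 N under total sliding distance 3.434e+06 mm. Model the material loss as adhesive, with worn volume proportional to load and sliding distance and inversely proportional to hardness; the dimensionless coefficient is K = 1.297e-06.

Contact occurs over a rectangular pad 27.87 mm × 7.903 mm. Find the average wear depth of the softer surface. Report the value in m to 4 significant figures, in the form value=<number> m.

Quoted intermediates are rounded; all arithmetic maintains full precision — one last rounding, at 4 significant digits.
Convert: Total distance L = 3.434e+06 mm = 3434 m.
Convert: Hardness H = 732.5 MPa = 7.325e+08 Pa.
Convert: Pad sides 27.87 mm × 7.903 mm = 0.02787 m × 0.007903 m. Contact area A = 0.02787 m × 0.007903 m = 2.203e-04 m².
SI base units throughout: W = 2020 N, H = 7.325e+08 Pa, K = 1.297e-06.
Volume removed: V = K·W·L/H = 1.297e-06 · 2020 · 3434 / 7.325e+08 = 1.228e-08 m³.
Mean wear depth h = V/A = 1.228e-08 / 2.203e-04 = 5.576e-05 m.

value=5.576e-05 m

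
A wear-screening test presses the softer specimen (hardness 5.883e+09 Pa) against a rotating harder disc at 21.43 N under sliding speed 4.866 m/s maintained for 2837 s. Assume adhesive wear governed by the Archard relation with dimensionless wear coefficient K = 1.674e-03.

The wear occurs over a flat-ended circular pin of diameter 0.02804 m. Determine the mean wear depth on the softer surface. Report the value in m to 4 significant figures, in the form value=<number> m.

The intermediates are printed rounded, and the algebra maintains full precision; a lone final rounding: four significant figures.
The distance L = v·t = 4.866 m/s × 2837 s = 1.380e+04 m.
Contact area A = π·d²/4 = π·(0.02804 m)²/4 = 6.175e-04 m².
Working in SI base units: W = 21.43 N, H = 5.883e+09 Pa, K = 1.674e-03.
Apply Archard: V = K·W·L/H = 1.674e-03 · 21.43 · 1.380e+04 / 5.883e+09 = 8.418e-08 m³.
Depth h = V/A = 8.418e-08 / 6.175e-04 = 1.363e-04 m.

value=1.363e-04 m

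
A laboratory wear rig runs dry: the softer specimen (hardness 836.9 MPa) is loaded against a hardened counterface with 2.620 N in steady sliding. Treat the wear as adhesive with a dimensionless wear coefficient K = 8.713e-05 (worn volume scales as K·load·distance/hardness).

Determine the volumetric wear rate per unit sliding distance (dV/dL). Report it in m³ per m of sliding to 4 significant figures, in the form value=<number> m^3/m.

value=2.728e-13 m^3/m

All working math holds exact precision — intermediate values are displayed rounded — rounded just once: 4 significant figures.
Convert: Hardness H = 836.9 MPa = 8.369e+08 Pa.
In SI base units, W = 2.620 N, H = 8.369e+08 Pa, K = 8.713e-05.
Sliding wear rate dV/dL = K·W/H (no L dependence): 8.713e-05 · 2.620 / 8.369e+08 = 2.728e-13 m³/m.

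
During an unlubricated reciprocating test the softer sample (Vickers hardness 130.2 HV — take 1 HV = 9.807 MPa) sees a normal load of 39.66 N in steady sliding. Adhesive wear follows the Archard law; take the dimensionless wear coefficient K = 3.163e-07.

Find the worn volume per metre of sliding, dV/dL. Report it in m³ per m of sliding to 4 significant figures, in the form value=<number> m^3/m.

value=9.824e-15 m^3/m

The intermediates appear rounded — the computation maintains full float precision; a single final rounding: 4 significant figures.
Convert: Hardness H = 130.2 HV × 9.807 MPa/HV = 1277 MPa = 1.277e+09 Pa.
Working in SI base units: W = 39.66 N, H = 1.277e+09 Pa, K = 3.163e-07.
Volumetric rate dV/dL = K·W/H — distance-free: 3.163e-07 · 39.66 / 1.277e+09 = 9.824e-15 m³/m.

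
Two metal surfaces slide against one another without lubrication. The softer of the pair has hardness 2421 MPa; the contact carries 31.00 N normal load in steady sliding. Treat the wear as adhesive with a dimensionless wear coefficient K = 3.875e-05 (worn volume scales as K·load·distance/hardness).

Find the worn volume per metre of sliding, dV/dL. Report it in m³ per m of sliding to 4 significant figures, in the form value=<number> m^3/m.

Each operation keeps full float precision. Intermediate values are shown rounded; one last rounding: 4 significant figures.
Convert: Hardness H = 2421 MPa = 2.421e+09 Pa.
In SI base units, W = 31.00 N, H = 2.421e+09 Pa, K = 3.875e-05.
Volumetric rate dV/dL = K·W/H: 3.875e-05 · 31.00 / 2.421e+09 = 4.962e-13 m³/m.

value=4.962e-13 m^3/m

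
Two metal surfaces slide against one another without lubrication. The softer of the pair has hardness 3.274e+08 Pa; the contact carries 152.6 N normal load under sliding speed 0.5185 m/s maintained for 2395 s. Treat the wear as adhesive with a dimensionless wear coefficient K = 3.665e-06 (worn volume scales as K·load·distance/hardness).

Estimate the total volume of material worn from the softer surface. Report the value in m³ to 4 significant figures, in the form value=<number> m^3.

Shown intermediates are rounded. The algebra runs at full precision — rounded just once: four significant figures.
Distance covered L = v·t = 0.5185 m/s × 2395 s = 1242 m.
Collected in SI base units: W = 152.6 N, H = 3.274e+08 Pa, K = 3.665e-06.
Archard volume V = K·W·L/H = 3.665e-06 · 152.6 · 1242 / 3.274e+08 = 2.121e-09 m³.

value=2.121e-09 m^3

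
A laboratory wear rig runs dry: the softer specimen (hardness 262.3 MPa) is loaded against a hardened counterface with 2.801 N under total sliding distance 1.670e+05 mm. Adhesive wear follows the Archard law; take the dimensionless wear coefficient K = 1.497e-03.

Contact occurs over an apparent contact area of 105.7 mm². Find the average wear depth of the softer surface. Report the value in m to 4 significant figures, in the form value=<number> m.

value=2.526e-05 m

Intermediates are printed rounded — the computation runs at full float precision. Rounded once at the end to 4 significant figures.
Distance covered L = 1.670e+05 mm = 167.0 m.
Hardness H = 262.3 MPa = 2.623e+08 Pa.
Contact area A = 105.7 mm² = 1.057e-04 m².
As SI base values: W = 2.801 N, H = 2.623e+08 Pa, K = 1.497e-03.
Worn volume V = K·W·L/H = 1.497e-03 · 2.801 · 167.0 / 2.623e+08 = 2.670e-09 m³.
Average depth h = V/A = 2.670e-09 / 1.057e-04 = 2.526e-05 m.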